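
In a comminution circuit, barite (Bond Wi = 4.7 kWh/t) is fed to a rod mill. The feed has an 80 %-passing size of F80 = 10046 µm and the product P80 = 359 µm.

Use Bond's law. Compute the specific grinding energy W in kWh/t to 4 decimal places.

W = 10 Wi (1/√P80 − 1/√F80)  [Bond]
1/√359 = 0.052778;  1/√10046 = 0.009977
W = 10·4.7·(0.052778 − 0.009977) = 2.0116 kWh/t

W = 2.0116 kWh/t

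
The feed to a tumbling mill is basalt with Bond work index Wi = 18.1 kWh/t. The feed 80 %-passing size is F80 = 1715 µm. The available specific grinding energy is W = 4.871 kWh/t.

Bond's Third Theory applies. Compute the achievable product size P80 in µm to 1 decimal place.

Bond:  W = 10 Wi (1/√P − 1/√F)
⇒ 1/√P80 = W/(10·Wi) + 1/√F80
  = 4.8710/(10·18.1) + 1/√1715 = 0.026912 + 0.024147 = 0.051059
P80 = (1/0.051059)² = 19.5852² = 383.58 µm

P80 = 383.6 µm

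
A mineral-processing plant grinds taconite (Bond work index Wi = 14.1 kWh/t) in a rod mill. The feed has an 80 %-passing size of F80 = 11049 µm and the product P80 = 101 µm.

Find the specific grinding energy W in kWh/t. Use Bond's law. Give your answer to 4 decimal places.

W = 10 Wi / √P80 − 10 Wi / √F80
1/√101 = 0.099504;  1/√11049 = 0.009513
W = 10·14.1·(0.099504 − 0.009513) = 12.6886 kWh/t

W = 12.6886 kWh/t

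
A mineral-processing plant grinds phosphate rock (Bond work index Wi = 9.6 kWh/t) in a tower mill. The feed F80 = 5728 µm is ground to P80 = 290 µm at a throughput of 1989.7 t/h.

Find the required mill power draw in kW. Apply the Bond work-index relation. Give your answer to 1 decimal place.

W = 10 Wi (P80^-0.5 − F80^-0.5)
W = 10·9.6·(1/√290 − 1/√5728) = 10·9.6·(0.045509) = 4.3689 kWh/t
Mill draw = 4.3689 × 1989.7 = 8692.7 kW

P = 8692.7 kW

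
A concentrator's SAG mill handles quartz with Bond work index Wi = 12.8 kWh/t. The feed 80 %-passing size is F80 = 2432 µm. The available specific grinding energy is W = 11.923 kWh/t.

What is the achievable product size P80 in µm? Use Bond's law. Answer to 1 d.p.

Bond: W = 10·Wi·(1/√P80 − 1/√F80)
P80^-0.5 = F80^-0.5 + W/(10 Wi)
  = 11.9230/(10·12.8) + 1/√2432 = 0.093148 + 0.020278 = 0.113426
P80 = (1/0.113426)² = 8.8163² = 77.73 µm

P80 = 77.7 µm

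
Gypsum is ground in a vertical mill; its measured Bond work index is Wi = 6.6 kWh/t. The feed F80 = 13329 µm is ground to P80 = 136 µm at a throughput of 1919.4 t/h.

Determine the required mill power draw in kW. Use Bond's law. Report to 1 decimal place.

W = 10 Wi (1/√P80 − 1/√F80)  [Bond]
W = 10·6.6·(1/√136 − 1/√13329) = 10·6.6·(0.077088) = 5.0878 kWh/t
P_mill = W·ṁ = 5.0878·1919.4 = 9765.5 kW

P = 9765.5 kW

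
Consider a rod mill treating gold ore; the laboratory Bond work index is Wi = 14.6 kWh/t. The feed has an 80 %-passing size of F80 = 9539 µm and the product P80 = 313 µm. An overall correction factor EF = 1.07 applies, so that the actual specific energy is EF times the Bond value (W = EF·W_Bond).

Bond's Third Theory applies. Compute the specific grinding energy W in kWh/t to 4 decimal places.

W = 7.2306 kWh/t

W_Bond = 10·Wi·(1/√P₈₀ − 1/√F₈₀)
1/√313 = 0.056523;  1/√9539 = 0.010239
W = 10·14.6·(0.056523 − 0.010239) = 6.7575 kWh/t
Corrected W = EF·W_Bond = 1.07·6.7575 = 7.2306 kWh/t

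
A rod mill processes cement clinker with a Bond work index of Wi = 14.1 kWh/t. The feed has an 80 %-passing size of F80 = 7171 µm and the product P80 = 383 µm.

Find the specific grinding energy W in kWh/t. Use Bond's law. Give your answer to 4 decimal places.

W = 5.5397 kWh/t

W = 10·Wi·[P80^(−½) − F80^(−½)]
1/√383 = 0.051098;  1/√7171 = 0.011809
W = 10·14.1·(0.051098 − 0.011809) = 5.5397 kWh/t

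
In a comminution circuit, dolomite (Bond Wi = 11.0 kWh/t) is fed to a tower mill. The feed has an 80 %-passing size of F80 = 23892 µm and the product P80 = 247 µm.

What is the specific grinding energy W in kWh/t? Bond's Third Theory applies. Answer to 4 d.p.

W = 10 Wi (1/√P80 − 1/√F80)  [Bond]
1/√247 = 0.063628;  1/√23892 = 0.006470
W = 10·11.0·(0.063628 − 0.006470) = 6.2875 kWh/t

W = 6.2875 kWh/t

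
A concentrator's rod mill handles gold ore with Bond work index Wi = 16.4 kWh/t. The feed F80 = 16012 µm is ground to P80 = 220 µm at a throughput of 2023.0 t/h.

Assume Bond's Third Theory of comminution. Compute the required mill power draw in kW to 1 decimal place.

W = 10·Wi·(P80^(-½) − F80^(-½))
W = 10·16.4·(1/√220 − 1/√16012) = 10·16.4·(0.059517) = 9.7608 kWh/t
P_mill = W·ṁ = 9.7608·2023.0 = 19746.2 kW

P = 19746.2 kW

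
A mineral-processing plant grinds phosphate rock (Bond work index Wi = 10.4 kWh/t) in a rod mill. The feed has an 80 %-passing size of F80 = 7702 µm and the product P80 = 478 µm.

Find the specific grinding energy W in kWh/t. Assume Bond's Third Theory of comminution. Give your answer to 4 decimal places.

W = 3.5718 kWh/t

W = 10·Wi·[P80^(−½) − F80^(−½)]
1/√478 = 0.045739;  1/√7702 = 0.011395
W = 10·10.4·(0.045739 − 0.011395) = 3.5718 kWh/t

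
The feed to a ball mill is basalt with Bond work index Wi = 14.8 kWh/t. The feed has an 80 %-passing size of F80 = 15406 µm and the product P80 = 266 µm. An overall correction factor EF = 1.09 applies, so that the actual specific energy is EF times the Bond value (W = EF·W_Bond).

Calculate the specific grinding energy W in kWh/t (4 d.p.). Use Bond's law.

Bond: W = 10·Wi·(1/√P80 − 1/√F80)
1/√266 = 0.061314;  1/√15406 = 0.008057
W = 10·14.8·(0.061314 − 0.008057) = 7.8821 kWh/t
Corrected W = EF·W_Bond = 1.09·7.8821 = 8.5915 kWh/t

W = 8.5915 kWh/t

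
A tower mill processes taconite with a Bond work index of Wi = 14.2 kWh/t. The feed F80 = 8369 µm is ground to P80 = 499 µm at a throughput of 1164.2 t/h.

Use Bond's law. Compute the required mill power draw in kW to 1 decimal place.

P = 5593.5 kW

Bond:  W = 10 Wi (1/√P − 1/√F)
W = 10·14.2·(1/√499 − 1/√8369) = 10·14.2·(0.033835) = 4.8046 kWh/t
Mill draw = 4.8046 × 1164.2 = 5593.5 kW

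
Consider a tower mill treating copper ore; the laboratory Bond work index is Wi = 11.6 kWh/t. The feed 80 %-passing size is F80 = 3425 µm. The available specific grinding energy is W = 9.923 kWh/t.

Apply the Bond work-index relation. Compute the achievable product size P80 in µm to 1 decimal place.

P80 = 94.9 µm

W = 10 Wi / √P80 − 10 Wi / √F80
P80^-0.5 = F80^-0.5 + W/(10 Wi)
  = 9.9230/(10·11.6) + 1/√3425 = 0.085543 + 0.017087 = 0.102630
P80 = (1/0.102630)² = 9.7437² = 94.94 µm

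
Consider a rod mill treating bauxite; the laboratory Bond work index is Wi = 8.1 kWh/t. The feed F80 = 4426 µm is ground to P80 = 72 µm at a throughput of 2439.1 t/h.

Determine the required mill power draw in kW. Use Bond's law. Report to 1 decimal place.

P = 20313.8 kW

W_Bond = 10·Wi·(1/√P₈₀ − 1/√F₈₀)
W = 10·8.1·(1/√72 − 1/√4426) = 10·8.1·(0.102820) = 8.3284 kWh/t
P = W·T = 8.3284·2439.1 = 20313.8 kW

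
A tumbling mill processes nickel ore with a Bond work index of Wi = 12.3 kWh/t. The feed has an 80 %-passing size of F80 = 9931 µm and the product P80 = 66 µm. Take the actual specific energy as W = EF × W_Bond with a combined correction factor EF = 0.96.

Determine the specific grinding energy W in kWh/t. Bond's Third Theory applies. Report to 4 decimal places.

W = 13.3497 kWh/t

W = 10 Wi (P80^-0.5 − F80^-0.5)
1/√66 = 0.123091;  1/√9931 = 0.010035
W = 10·12.3·(0.123091 − 0.010035) = 13.9060 kWh/t
W_actual = 0.96 × 13.9060 = 13.3497 kWh/t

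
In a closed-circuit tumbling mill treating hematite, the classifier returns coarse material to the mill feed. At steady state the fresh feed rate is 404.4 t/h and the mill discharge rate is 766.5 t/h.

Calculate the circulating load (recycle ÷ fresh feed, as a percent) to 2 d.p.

CL = 89.54 %

Steady state: M = F + R.
R = M − F = 766.5 − 404.4 = 362.1 t/h
CL = 100·R/F = 100·362.1/404.4 = 89.54 %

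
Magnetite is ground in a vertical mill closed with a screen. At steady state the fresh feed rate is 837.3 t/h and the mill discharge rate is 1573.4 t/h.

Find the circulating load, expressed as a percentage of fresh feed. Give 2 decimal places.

M = F + R at steady state, so:
R = M − F = 1573.4 − 837.3 = 736.1 t/h
CL = 100·R/F = 100·736.1/837.3 = 87.91 %

CL = 87.91 %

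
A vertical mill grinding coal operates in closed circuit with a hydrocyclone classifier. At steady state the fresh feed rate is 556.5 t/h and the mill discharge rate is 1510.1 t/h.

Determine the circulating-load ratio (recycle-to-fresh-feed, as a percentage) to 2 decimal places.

CL = 171.36 %

Mill node: discharge = fresh + recycle.
R = M − F = 1510.1 − 556.5 = 953.6 t/h
CL = 100·R/F = 100·953.6/556.5 = 171.36 %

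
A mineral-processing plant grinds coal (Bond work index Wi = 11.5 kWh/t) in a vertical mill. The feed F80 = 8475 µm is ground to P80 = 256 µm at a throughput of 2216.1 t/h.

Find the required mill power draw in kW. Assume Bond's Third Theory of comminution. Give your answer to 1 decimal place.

W = 10·Wi·(P80^(-½) − F80^(-½))
W = 10·11.5·(1/√256 − 1/√8475) = 10·11.5·(0.051637) = 5.9383 kWh/t
Power = W × throughput = 5.9383 kWh/t × 2216.1 t/h = 13159.9 kW

P = 13159.9 kW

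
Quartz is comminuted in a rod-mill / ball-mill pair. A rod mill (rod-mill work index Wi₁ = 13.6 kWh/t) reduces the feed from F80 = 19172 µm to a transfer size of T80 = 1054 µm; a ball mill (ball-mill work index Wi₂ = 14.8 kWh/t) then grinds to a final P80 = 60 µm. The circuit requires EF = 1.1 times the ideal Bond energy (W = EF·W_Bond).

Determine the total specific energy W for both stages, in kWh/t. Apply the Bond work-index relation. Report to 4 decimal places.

W_Bond = 10·Wi·(1/√P₈₀ − 1/√F₈₀)
Stage 1 (19172→1054 µm, Wi₁=13.6): W₁ = 10·13.6·(0.030802 − 0.007222) = 3.2069 kWh/t
Stage 2 (1054→60 µm, Wi₂=14.8): W₂ = 10·14.8·(0.129099 − 0.030802) = 14.5480 kWh/t
W = W₁ + W₂ = 3.2069 + 14.5480 = 17.7549 kWh/t
With EF = 1.1: W = 17.7549·1.1 = 19.5304 kWh/t

W = 19.5304 kWh/t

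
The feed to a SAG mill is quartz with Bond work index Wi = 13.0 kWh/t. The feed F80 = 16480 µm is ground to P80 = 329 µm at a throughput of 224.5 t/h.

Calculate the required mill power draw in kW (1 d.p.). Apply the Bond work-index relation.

P = 1381.7 kW

W = 10·Wi·(P80^(-½) − F80^(-½))
W = 10·13.0·(1/√329 − 1/√16480) = 10·13.0·(0.047342) = 6.1545 kWh/t
P_mill = W·ṁ = 6.1545·224.5 = 1381.7 kW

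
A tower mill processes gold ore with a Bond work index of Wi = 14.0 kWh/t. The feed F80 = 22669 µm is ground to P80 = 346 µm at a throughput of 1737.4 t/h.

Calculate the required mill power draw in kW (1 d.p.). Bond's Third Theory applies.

Bond:  W = 10 Wi (1/√P − 1/√F)
W = 10·14.0·(1/√346 − 1/√22669) = 10·14.0·(0.047119) = 6.5966 kWh/t
P = W·T = 6.5966·1737.4 = 11460.9 kW

P = 11460.9 kW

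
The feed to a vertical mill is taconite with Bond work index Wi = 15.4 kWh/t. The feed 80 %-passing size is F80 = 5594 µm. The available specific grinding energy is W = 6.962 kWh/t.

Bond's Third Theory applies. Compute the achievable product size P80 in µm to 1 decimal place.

W = 10·Wi·(P80^(-½) − F80^(-½))
1/√P80 = 1/√F80 + W/(10·Wi)
  = 6.9620/(10·15.4) + 1/√5594 = 0.045208 + 0.013370 = 0.058578
P80 = (1/0.058578)² = 17.0712² = 291.43 µm

P80 = 291.4 µm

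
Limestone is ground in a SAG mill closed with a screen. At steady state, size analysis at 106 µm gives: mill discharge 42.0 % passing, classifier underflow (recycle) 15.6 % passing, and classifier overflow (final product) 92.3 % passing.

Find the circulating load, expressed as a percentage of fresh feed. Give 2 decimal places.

CL = 190.53 %

Let r = R/F. Size balance at 106 µm:
(1+r)·d = r·u + o ⇒ r = (o−d)/(d−u)
r = (92.3 − 42.0)/(42.0 − 15.6) = 50.3/26.4 = 1.9053
CL = 100·r = 190.53 %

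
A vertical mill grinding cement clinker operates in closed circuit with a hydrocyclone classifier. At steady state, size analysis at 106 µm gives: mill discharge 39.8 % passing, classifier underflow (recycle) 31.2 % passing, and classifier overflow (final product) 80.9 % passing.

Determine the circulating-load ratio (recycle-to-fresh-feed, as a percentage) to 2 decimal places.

CL = 477.91 %

Mass balance on the −106 µm fraction:
r = (o − d)/(d − u)
r = (80.9 − 39.8)/(39.8 − 31.2) = 41.1/8.6 = 4.7791
CL = 100·r = 477.91 %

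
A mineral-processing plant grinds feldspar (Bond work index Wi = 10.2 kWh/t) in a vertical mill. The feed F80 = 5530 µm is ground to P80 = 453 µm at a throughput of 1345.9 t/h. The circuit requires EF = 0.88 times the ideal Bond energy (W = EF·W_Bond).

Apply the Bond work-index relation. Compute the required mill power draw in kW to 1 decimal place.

P = 4051.5 kW

Bond: W = 10·Wi·(1/√P80 − 1/√F80)
W = 10·10.2·(1/√453 − 1/√5530) = 10·10.2·(0.033537) = 3.4207 kWh/t
Corrected W = EF·W_Bond = 0.88·3.4207 = 3.0103 kWh/t
P = W·T = 3.0103·1345.9 = 4051.5 kW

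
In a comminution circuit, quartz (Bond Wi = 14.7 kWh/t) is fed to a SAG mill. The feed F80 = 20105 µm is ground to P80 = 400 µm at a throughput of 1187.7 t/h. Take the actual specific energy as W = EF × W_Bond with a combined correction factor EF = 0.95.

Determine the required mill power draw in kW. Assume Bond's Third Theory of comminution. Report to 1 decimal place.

P = 7123.4 kW

W = 10 Wi / √P80 − 10 Wi / √F80
W = 10·14.7·(1/√400 − 1/√20105) = 10·14.7·(0.042947) = 6.3133 kWh/t
Corrected W = EF·W_Bond = 0.95·6.3133 = 5.9976 kWh/t
P = W·T = 5.9976·1187.7 = 7123.4 kW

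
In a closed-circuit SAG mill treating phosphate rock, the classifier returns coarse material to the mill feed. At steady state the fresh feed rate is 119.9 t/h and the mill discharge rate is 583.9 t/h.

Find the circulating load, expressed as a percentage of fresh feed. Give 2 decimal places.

Discharge = new feed + return, hence
R = M − F = 583.9 − 119.9 = 464.0 t/h
CL = 100·R/F = 100·464.0/119.9 = 386.99 %

CL = 386.99 %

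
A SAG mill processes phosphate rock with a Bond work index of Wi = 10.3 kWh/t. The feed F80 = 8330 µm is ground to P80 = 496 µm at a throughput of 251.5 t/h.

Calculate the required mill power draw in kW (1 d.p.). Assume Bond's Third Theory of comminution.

P = 879.3 kW

Bond:  W = 10 Wi (1/√P − 1/√F)
W = 10·10.3·(1/√496 − 1/√8330) = 10·10.3·(0.033945) = 3.4963 kWh/t
P_mill = W·ṁ = 3.4963·251.5 = 879.3 kW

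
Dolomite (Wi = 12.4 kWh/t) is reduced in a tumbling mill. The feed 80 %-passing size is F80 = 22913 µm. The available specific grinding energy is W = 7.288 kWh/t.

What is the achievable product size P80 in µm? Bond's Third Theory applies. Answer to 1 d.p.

W = 10·Wi·[P80^(−½) − F80^(−½)]
⇒ 1/√P80 = W/(10·Wi) + 1/√F80
  = 7.2880/(10·12.4) + 1/√22913 = 0.058774 + 0.006606 = 0.065381
P80 = (1/0.065381)² = 15.2951² = 233.94 µm

P80 = 233.9 µm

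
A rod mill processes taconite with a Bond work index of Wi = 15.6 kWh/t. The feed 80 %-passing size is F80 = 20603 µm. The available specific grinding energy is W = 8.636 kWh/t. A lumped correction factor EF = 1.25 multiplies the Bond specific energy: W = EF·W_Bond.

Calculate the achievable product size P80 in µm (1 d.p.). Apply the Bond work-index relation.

W = 10·Wi·(P80^(-½) − F80^(-½))
W_Bond = W / EF = 8.636 / 1.25 = 6.9088 kWh/t
P80^-0.5 = F80^-0.5 + W_Bond/(10 Wi)
  = 6.9088/(10·15.6) + 1/√20603 = 0.044287 + 0.006967 = 0.051254
P80 = (1/0.051254)² = 19.5107² = 380.67 µm

P80 = 380.7 µm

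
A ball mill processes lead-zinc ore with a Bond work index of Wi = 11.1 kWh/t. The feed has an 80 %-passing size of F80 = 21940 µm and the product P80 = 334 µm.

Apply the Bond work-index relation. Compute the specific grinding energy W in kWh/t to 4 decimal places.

W = 10·Wi·[P80^(−½) − F80^(−½)]
1/√334 = 0.054718;  1/√21940 = 0.006751
W = 10·11.1·(0.054718 − 0.006751) = 5.3243 kWh/t

W = 5.3243 kWh/t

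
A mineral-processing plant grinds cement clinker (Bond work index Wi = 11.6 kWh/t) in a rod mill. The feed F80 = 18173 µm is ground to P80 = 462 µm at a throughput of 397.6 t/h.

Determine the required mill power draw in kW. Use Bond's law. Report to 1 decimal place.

W = 10·Wi·(P80^(-½) − F80^(-½))
W = 10·11.6·(1/√462 − 1/√18173) = 10·11.6·(0.039106) = 4.5363 kWh/t
P_mill = W·ṁ = 4.5363·397.6 = 1803.6 kW

P = 1803.6 kW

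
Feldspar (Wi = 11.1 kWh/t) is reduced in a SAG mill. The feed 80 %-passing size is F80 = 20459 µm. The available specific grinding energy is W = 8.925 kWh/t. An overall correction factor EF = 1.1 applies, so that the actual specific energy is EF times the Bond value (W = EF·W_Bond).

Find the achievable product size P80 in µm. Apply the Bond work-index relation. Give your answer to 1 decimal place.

P80 = 155.9 µm

W = 10 Wi (1/√P80 − 1/√F80)  [Bond]
W_Bond = W / EF = 8.925 / 1.1 = 8.1136 kWh/t
P80^-0.5 = F80^-0.5 + W_Bond/(10 Wi)
  = 8.1136/(10·11.1) + 1/√20459 = 0.073096 + 0.006991 = 0.080087
P80 = (1/0.080087)² = 12.4864² = 155.91 µm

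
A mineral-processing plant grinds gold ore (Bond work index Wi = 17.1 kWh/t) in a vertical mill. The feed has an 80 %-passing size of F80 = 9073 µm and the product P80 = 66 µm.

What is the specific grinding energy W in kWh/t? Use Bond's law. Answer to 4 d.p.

W = 19.2534 kWh/t

W = 10 Wi (P80^-0.5 − F80^-0.5)
1/√66 = 0.123091;  1/√9073 = 0.010498
W = 10·17.1·(0.123091 − 0.010498) = 19.2534 kWh/t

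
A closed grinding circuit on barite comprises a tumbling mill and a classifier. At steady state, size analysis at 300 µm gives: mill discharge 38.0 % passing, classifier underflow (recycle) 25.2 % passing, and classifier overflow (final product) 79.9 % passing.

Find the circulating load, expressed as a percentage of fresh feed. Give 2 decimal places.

Two-product formula at 300 µm:
r = (o − d)/(d − u)
r = (79.9 − 38.0)/(38.0 − 25.2) = 41.9/12.8 = 3.2734
CL = 100·r = 327.34 %

CL = 327.34 %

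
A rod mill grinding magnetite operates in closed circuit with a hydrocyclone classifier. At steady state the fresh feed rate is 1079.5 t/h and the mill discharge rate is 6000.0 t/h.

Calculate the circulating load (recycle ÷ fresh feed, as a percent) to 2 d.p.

Steady state: M = F + R.
R = M − F = 6000.0 − 1079.5 = 4920.5 t/h
CL = 100·R/F = 100·4920.5/1079.5 = 455.81 %

CL = 455.81 %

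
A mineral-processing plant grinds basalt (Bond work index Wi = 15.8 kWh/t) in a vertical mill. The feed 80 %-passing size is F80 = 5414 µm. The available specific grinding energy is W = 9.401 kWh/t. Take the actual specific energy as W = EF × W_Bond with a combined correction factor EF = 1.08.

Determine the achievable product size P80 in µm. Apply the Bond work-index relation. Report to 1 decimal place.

P80 = 212.0 µm

W = 10·Wi·[P80^(−½) − F80^(−½)]
W_Bond = W / EF = 9.401 / 1.08 = 8.7046 kWh/t
⇒ 1/√P80 = W_Bond/(10·Wi) + 1/√F80
  = 8.7046/(10·15.8) + 1/√5414 = 0.055093 + 0.013591 = 0.068683
P80 = (1/0.068683)² = 14.5596² = 211.98 µm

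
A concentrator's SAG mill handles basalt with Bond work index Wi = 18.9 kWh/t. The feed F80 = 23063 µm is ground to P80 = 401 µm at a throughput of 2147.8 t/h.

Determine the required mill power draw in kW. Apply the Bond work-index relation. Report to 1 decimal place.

W = 10 Wi (P80^-0.5 − F80^-0.5)
W = 10·18.9·(1/√401 − 1/√23063) = 10·18.9·(0.043353) = 8.1937 kWh/t
P = W·T = 8.1937·2147.8 = 17598.4 kW

P = 17598.4 kW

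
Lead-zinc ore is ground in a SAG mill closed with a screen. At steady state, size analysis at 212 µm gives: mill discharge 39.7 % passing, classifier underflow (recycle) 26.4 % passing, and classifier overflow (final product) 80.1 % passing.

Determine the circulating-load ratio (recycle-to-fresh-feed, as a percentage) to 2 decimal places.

CL = 303.76 %

Let r = R/F. Size balance at 212 µm:
d + r·d = r·u + o → r(d−u) = o−d
r = (80.1 − 39.7)/(39.7 − 26.4) = 40.4/13.3 = 3.0376
CL = 100·r = 303.76 %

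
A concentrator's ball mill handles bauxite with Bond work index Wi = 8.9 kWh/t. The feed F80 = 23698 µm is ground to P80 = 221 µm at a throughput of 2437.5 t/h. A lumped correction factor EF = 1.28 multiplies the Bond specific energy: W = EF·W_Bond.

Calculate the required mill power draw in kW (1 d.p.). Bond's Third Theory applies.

W = 10·Wi·(P80^(-½) − F80^(-½))
W = 10·8.9·(1/√221 − 1/√23698) = 10·8.9·(0.060771) = 5.4086 kWh/t
W_actual = 1.28 × 5.4086 = 6.9231 kWh/t
Mill draw = 6.9231 × 2437.5 = 16875.0 kW

P = 16875.0 kW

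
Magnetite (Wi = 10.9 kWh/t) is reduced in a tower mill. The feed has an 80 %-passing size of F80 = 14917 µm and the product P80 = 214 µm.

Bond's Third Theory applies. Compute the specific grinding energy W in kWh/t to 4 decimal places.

W = 6.5586 kWh/t

W_Bond = 10·Wi·(1/√P₈₀ − 1/√F₈₀)
1/√214 = 0.068359;  1/√14917 = 0.008188
W = 10·10.9·(0.068359 − 0.008188) = 6.5586 kWh/t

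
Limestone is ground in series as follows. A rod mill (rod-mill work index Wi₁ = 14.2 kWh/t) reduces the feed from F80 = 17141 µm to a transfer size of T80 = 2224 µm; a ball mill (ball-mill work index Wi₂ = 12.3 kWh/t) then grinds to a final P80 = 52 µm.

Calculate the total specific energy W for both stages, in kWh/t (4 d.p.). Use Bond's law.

W = 16.3753 kWh/t

W = 10 Wi (1/√P80 − 1/√F80)  [Bond]
Stage 1 (17141→2224 µm, Wi₁=14.2): W₁ = 10·14.2·(0.021205 − 0.007638) = 1.9265 kWh/t
Stage 2 (2224→52 µm, Wi₂=12.3): W₂ = 10·12.3·(0.138675 − 0.021205) = 14.4489 kWh/t
W = W₁ + W₂ = 1.9265 + 14.4489 = 16.3753 kWh/t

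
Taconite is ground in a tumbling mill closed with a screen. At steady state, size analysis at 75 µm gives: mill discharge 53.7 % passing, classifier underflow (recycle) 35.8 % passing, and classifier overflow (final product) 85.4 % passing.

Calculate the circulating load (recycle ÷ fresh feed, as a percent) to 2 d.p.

CL = 177.09 %

Classifier node, passing 75 µm:
(1+r)·d = r·u + o ⇒ r = (o−d)/(d−u)
r = (85.4 − 53.7)/(53.7 − 35.8) = 31.7/17.9 = 1.7709
CL = 100·r = 177.09 %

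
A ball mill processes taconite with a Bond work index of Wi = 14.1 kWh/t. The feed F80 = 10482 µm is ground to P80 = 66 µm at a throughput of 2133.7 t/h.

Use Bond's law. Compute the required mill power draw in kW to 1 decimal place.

Bond:  W = 10 Wi (1/√P − 1/√F)
W = 10·14.1·(1/√66 − 1/√10482) = 10·14.1·(0.113324) = 15.9787 kWh/t
Power = W × throughput = 15.9787 kWh/t × 2133.7 t/h = 34093.8 kW

P = 34093.8 kW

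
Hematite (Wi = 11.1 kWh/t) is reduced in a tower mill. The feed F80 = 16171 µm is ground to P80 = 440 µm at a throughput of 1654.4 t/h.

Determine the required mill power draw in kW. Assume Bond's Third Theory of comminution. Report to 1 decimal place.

W = 10·Wi·(P80^(-½) − F80^(-½))
W = 10·11.1·(1/√440 − 1/√16171) = 10·11.1·(0.039809) = 4.4188 kWh/t
Mill draw = 4.4188 × 1654.4 = 7310.5 kW

P = 7310.5 kW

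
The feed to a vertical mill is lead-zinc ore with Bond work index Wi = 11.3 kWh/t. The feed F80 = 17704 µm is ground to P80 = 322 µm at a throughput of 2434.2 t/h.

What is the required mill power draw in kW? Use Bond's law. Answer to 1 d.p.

W = 10·Wi·[P80^(−½) − F80^(−½)]
W = 10·11.3·(1/√322 − 1/√17704) = 10·11.3·(0.048212) = 5.4480 kWh/t
P_mill = W·ṁ = 5.4480·2434.2 = 13261.5 kW

P = 13261.5 kW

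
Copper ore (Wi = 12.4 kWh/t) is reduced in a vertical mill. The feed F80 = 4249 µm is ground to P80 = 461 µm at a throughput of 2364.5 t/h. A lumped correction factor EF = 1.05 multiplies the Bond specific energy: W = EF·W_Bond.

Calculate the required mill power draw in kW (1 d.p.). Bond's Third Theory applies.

P = 9615.5 kW

W = 10 Wi (P80^-0.5 − F80^-0.5)
W = 10·12.4·(1/√461 − 1/√4249) = 10·12.4·(0.031234) = 3.8730 kWh/t
Apply correction: 3.8730 × 1.05 = 4.0666 kWh/t
P = W·T = 4.0666·2364.5 = 9615.5 kW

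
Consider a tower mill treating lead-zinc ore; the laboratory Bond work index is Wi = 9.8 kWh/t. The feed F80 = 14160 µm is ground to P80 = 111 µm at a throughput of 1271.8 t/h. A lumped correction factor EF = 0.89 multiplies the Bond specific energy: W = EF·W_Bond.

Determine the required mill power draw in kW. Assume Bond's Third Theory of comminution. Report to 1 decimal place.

P = 9596.5 kW

W = 10 Wi (P80^-0.5 − F80^-0.5)
W = 10·9.8·(1/√111 − 1/√14160) = 10·9.8·(0.086512) = 8.4782 kWh/t
W_actual = 0.89 × 8.4782 = 7.5456 kWh/t
Power = W × throughput = 7.5456 kWh/t × 1271.8 t/h = 9596.5 kW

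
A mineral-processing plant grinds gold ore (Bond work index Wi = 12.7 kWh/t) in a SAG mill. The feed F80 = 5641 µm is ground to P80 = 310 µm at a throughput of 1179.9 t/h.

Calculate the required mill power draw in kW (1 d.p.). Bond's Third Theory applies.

Bond: W = 10·Wi·(1/√P80 − 1/√F80)
W = 10·12.7·(1/√310 − 1/√5641) = 10·12.7·(0.043482) = 5.5222 kWh/t
Power = W × throughput = 5.5222 kWh/t × 1179.9 t/h = 6515.6 kW

P = 6515.6 kW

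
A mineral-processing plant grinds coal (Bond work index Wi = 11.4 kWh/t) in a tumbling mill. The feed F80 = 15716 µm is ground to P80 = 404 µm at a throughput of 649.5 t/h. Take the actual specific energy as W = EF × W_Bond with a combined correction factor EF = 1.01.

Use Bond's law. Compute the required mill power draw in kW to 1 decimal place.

P = 3124.1 kW

W = 10 Wi / √P80 − 10 Wi / √F80
W = 10·11.4·(1/√404 − 1/√15716) = 10·11.4·(0.041775) = 4.7624 kWh/t
With EF = 1.01: W = 4.7624·1.01 = 4.8100 kWh/t
P_mill = W·ṁ = 4.8100·649.5 = 3124.1 kW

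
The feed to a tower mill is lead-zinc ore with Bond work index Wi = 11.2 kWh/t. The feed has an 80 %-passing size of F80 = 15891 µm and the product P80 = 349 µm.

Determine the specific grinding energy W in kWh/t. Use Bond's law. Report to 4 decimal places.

W = 5.1068 kWh/t

Bond:  W = 10 Wi (1/√P − 1/√F)
1/√349 = 0.053529;  1/√15891 = 0.007933
W = 10·11.2·(0.053529 − 0.007933) = 5.1068 kWh/t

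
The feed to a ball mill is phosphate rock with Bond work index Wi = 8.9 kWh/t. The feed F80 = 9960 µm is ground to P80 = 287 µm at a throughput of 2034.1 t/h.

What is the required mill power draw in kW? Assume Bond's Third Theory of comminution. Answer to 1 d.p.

P = 8872.2 kW

W_Bond = 10·Wi·(1/√P₈₀ − 1/√F₈₀)
W = 10·8.9·(1/√287 − 1/√9960) = 10·8.9·(0.049008) = 4.3617 kWh/t
P_mill = W·ṁ = 4.3617·2034.1 = 8872.2 kW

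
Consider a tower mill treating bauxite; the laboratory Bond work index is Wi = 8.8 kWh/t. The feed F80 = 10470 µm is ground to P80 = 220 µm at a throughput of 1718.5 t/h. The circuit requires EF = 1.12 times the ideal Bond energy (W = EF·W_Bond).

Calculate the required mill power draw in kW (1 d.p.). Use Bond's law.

W = 10·Wi·(P80^(-½) − F80^(-½))
W = 10·8.8·(1/√220 − 1/√10470) = 10·8.8·(0.057647) = 5.0729 kWh/t
With EF = 1.12: W = 5.0729·1.12 = 5.6817 kWh/t
Mill draw = 5.6817 × 1718.5 = 9764.0 kW

P = 9764.0 kW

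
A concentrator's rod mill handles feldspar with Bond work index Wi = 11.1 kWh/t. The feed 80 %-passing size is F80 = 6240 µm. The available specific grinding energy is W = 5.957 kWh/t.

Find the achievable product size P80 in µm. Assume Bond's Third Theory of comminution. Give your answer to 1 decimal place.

W = 10 Wi (P80^-0.5 − F80^-0.5)
⇒ 1/√P80 = W/(10 Wi) + 1/√F80
  = 5.9570/(10·11.1) + 1/√6240 = 0.053667 + 0.012659 = 0.066326
P80 = (1/0.066326)² = 15.0771² = 227.32 µm

P80 = 227.3 µm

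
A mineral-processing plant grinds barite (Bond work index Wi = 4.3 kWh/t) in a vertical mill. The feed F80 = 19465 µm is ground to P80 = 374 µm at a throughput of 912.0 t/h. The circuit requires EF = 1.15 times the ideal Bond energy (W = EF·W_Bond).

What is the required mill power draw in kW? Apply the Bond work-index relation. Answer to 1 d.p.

P = 2008.7 kW

W = 10·Wi·(P80^(-½) − F80^(-½))
W = 10·4.3·(1/√374 − 1/√19465) = 10·4.3·(0.044541) = 1.9153 kWh/t
Corrected W = EF·W_Bond = 1.15·1.9153 = 2.2026 kWh/t
P_mill = W·ṁ = 2.2026·912.0 = 2008.7 kW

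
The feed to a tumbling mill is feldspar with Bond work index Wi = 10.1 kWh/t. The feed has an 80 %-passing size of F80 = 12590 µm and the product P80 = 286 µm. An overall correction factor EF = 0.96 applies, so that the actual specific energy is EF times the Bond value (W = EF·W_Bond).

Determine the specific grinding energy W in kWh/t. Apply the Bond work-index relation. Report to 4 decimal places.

Bond:  W = 10 Wi (1/√P − 1/√F)
1/√286 = 0.059131;  1/√12590 = 0.008912
W = 10·10.1·(0.059131 − 0.008912) = 5.0721 kWh/t
Corrected W = EF·W_Bond = 0.96·5.0721 = 4.8692 kWh/t

W = 4.8692 kWh/t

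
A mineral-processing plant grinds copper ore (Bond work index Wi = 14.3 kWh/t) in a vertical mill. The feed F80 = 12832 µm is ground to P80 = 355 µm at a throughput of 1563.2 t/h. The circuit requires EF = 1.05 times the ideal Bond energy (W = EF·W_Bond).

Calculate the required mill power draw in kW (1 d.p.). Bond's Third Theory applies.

W_Bond = 10·Wi·(1/√P₈₀ − 1/√F₈₀)
W = 10·14.3·(1/√355 − 1/√12832) = 10·14.3·(0.044247) = 6.3273 kWh/t
Corrected W = EF·W_Bond = 1.05·6.3273 = 6.6436 kWh/t
P = W·T = 6.6436·1563.2 = 10385.3 kW

P = 10385.3 kW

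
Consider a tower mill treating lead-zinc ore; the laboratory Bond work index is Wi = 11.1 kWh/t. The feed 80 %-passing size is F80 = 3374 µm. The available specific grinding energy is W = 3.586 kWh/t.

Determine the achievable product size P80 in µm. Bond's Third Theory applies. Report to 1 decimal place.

Bond: W = 10·Wi·(1/√P80 − 1/√F80)
⇒ 1/√P80 = W/(10 Wi) + 1/√F80
  = 3.5860/(10·11.1) + 1/√3374 = 0.032306 + 0.017216 = 0.049522
P80 = (1/0.049522)² = 20.1930² = 407.76 µm

P80 = 407.8 µm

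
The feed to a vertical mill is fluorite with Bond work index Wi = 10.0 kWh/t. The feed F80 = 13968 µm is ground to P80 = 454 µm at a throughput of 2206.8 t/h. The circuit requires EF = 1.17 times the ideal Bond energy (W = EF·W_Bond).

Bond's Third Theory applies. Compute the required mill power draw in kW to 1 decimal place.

Bond: W = 10·Wi·(1/√P80 − 1/√F80)
W = 10·10.0·(1/√454 − 1/√13968) = 10·10.0·(0.038471) = 3.8471 kWh/t
With EF = 1.17: W = 3.8471·1.17 = 4.5011 kWh/t
P_mill = W·ṁ = 4.5011·2206.8 = 9933.1 kW

P = 9933.1 kW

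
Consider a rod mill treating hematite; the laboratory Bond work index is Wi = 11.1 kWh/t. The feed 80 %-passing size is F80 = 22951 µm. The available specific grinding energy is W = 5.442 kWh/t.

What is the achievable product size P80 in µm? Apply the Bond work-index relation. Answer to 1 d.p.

P80 = 323.2 µm

W_Bond = 10·Wi·(1/√P₈₀ − 1/√F₈₀)
P80^-0.5 = F80^-0.5 + W/(10 Wi)
  = 5.4420/(10·11.1) + 1/√22951 = 0.049027 + 0.006601 = 0.055628
P80 = (1/0.055628)² = 17.9766² = 323.16 µm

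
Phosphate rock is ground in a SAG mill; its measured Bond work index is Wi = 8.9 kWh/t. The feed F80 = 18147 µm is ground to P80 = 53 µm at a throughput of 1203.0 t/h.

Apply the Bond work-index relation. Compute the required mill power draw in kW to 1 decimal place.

P = 13912.0 kW

W = 10·Wi·[P80^(−½) − F80^(−½)]
W = 10·8.9·(1/√53 − 1/√18147) = 10·8.9·(0.129937) = 11.5644 kWh/t
Power = W × throughput = 11.5644 kWh/t × 1203.0 t/h = 13912.0 kW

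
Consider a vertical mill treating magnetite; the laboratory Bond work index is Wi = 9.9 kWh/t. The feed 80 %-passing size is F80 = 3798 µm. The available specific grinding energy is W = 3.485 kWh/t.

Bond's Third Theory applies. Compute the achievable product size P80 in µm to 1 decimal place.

P80 = 378.1 µm

W = 10 Wi (1/√P80 − 1/√F80)  [Bond]
P80^(−½) = W/(10 Wi) + F80^(−½)
  = 3.4850/(10·9.9) + 1/√3798 = 0.035202 + 0.016226 = 0.051428
P80 = (1/0.051428)² = 19.4445² = 378.09 µm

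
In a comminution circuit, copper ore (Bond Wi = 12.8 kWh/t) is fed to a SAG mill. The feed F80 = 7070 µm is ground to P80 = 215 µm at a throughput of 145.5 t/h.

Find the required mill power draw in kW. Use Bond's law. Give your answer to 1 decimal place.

W = 10·Wi·[P80^(−½) − F80^(−½)]
W = 10·12.8·(1/√215 − 1/√7070) = 10·12.8·(0.056306) = 7.2072 kWh/t
Mill draw = 7.2072 × 145.5 = 1048.7 kW

P = 1048.7 kW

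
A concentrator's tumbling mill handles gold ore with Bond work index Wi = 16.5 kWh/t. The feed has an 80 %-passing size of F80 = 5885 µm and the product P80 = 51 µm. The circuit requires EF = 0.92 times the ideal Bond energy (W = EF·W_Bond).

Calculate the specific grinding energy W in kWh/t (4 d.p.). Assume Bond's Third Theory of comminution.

W = 10 Wi / √P80 − 10 Wi / √F80
1/√51 = 0.140028;  1/√5885 = 0.013035
W = 10·16.5·(0.140028 − 0.013035) = 20.9538 kWh/t
Corrected W = EF·W_Bond = 0.92·20.9538 = 19.2775 kWh/t

W = 19.2775 kWh/t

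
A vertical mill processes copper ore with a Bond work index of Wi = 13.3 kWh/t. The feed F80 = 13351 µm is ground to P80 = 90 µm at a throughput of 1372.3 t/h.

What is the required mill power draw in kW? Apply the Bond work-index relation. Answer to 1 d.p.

W = 10·Wi·(P80^(-½) − F80^(-½))
W = 10·13.3·(1/√90 − 1/√13351) = 10·13.3·(0.096755) = 12.8684 kWh/t
Power = W × throughput = 12.8684 kWh/t × 1372.3 t/h = 17659.3 kW

P = 17659.3 kW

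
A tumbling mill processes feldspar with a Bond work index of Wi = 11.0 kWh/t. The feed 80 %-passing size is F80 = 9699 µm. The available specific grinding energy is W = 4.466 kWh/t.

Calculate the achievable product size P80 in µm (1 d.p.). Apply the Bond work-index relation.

Bond:  W = 10 Wi (1/√P − 1/√F)
⇒ 1/√P80 = W/(10·Wi) + 1/√F80
  = 4.4660/(10·11.0) + 1/√9699 = 0.040600 + 0.010154 = 0.050754
P80 = (1/0.050754)² = 19.7029² = 388.20 µm

P80 = 388.2 µm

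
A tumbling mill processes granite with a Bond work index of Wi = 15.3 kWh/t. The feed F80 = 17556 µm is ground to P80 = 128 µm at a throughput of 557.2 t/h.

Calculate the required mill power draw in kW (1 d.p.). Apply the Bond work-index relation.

P = 6891.8 kW

W = 10 Wi (1/√P80 − 1/√F80)  [Bond]
W = 10·15.3·(1/√128 − 1/√17556) = 10·15.3·(0.080841) = 12.3687 kWh/t
P = W·T = 12.3687·557.2 = 6891.8 kW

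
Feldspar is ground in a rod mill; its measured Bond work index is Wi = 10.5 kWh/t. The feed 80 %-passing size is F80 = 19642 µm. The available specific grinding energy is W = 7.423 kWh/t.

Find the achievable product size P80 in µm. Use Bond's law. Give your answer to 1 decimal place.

W = 10 Wi (P80^-0.5 − F80^-0.5)
P80^(−½) = W/(10 Wi) + F80^(−½)
  = 7.4230/(10·10.5) + 1/√19642 = 0.070695 + 0.007135 = 0.077830
P80 = (1/0.077830)² = 12.8484² = 165.08 µm

P80 = 165.1 µm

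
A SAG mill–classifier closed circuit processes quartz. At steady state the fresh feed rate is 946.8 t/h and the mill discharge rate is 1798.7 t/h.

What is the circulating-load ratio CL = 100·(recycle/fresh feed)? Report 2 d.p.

Mill node: discharge = fresh + recycle.
R = M − F = 1798.7 − 946.8 = 851.9 t/h
CL = 100·R/F = 100·851.9/946.8 = 89.98 %

CL = 89.98 %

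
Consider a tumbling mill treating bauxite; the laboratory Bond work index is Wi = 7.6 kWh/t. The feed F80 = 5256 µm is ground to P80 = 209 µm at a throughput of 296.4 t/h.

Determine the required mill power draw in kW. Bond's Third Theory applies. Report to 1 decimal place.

P = 1247.5 kW

Bond: W = 10·Wi·(1/√P80 − 1/√F80)
W = 10·7.6·(1/√209 − 1/√5256) = 10·7.6·(0.055378) = 4.2087 kWh/t
Mill draw = 4.2087 × 296.4 = 1247.5 kW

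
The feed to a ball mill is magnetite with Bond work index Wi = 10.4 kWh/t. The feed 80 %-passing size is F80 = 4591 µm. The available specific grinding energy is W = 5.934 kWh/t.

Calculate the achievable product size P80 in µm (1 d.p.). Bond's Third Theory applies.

P80 = 193.9 µm

W = 10·Wi·(P80^(-½) − F80^(-½))
P80^(−½) = W/(10 Wi) + F80^(−½)
  = 5.9340/(10·10.4) + 1/√4591 = 0.057058 + 0.014759 = 0.071816
P80 = (1/0.071816)² = 13.9244² = 193.89 µm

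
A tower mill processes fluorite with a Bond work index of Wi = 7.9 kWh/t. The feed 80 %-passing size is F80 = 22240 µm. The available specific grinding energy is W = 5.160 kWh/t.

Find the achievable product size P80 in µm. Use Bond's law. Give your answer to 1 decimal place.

W = 10 Wi (1/√P80 − 1/√F80)  [Bond]
P80^-0.5 = F80^-0.5 + W/(10 Wi)
  = 5.1600/(10·7.9) + 1/√22240 = 0.065316 + 0.006706 = 0.072022
P80 = (1/0.072022)² = 13.8847² = 192.78 µm

P80 = 192.8 µm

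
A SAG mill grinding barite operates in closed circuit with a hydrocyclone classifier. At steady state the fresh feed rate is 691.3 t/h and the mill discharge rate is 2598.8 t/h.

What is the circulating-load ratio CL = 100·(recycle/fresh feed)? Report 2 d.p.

CL = 275.93 %

Discharge = new feed + return, hence
R = M − F = 2598.8 − 691.3 = 1907.5 t/h
CL = 100·R/F = 100·1907.5/691.3 = 275.93 %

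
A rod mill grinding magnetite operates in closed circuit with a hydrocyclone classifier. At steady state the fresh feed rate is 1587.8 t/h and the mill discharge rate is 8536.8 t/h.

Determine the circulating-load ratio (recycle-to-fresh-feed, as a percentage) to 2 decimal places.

CL = 437.65 %

M = F + R at steady state, so:
R = M − F = 8536.8 − 1587.8 = 6949.0 t/h
CL = 100·R/F = 100·6949.0/1587.8 = 437.65 %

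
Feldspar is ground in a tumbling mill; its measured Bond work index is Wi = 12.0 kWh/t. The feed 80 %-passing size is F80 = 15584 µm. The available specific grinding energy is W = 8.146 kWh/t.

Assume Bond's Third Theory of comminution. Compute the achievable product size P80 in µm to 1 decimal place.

P80 = 173.6 µm

Bond: W = 10·Wi·(1/√P80 − 1/√F80)
1/√P80 = 1/√F80 + W/(10·Wi)
  = 8.1460/(10·12.0) + 1/√15584 = 0.067883 + 0.008011 = 0.075894
P80 = (1/0.075894)² = 13.1763² = 173.61 µm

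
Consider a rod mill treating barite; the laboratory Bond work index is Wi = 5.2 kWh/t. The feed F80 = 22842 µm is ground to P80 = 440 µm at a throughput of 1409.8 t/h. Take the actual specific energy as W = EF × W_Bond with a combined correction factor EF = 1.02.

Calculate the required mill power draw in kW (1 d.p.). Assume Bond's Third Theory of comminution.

W = 10·Wi·[P80^(−½) − F80^(−½)]
W = 10·5.2·(1/√440 − 1/√22842) = 10·5.2·(0.041057) = 2.1349 kWh/t
Apply correction: 2.1349 × 1.02 = 2.1776 kWh/t
P = W·T = 2.1776·1409.8 = 3070.0 kW

P = 3070.0 kW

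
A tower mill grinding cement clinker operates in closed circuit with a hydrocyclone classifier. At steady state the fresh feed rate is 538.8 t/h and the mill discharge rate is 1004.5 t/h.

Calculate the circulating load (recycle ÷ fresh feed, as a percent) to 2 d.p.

CL = 86.43 %

Discharge = new feed + return, hence
R = M − F = 1004.5 − 538.8 = 465.7 t/h
CL = 100·R/F = 100·465.7/538.8 = 86.43 %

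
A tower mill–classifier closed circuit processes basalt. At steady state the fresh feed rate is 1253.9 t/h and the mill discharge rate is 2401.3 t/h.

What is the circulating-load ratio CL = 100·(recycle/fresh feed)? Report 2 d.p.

Steady state: M = F + R.
R = M − F = 2401.3 − 1253.9 = 1147.4 t/h
CL = 100·R/F = 100·1147.4/1253.9 = 91.51 %

CL = 91.51 %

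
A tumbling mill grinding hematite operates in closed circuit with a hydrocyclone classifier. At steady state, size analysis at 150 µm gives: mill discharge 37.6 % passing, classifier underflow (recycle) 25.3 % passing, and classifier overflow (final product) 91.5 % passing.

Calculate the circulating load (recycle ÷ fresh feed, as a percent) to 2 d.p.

Balance %-passing 150 µm (r = R/F):
r = (o − d)/(d − u)
r = (91.5 − 37.6)/(37.6 − 25.3) = 53.9/12.3 = 4.3821
CL = 100·r = 438.21 %

CL = 438.21 %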